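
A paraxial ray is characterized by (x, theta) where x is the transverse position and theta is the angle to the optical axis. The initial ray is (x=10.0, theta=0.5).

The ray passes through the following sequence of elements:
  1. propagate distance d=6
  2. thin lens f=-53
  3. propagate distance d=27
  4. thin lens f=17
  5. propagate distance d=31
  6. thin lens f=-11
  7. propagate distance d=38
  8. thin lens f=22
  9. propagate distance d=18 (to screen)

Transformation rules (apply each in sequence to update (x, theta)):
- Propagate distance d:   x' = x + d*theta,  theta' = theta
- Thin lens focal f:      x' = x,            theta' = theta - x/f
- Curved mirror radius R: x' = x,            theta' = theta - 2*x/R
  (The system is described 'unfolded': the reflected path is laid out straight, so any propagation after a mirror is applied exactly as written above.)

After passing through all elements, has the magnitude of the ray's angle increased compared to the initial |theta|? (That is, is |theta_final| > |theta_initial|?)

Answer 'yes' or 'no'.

Initial: x=10.0000 theta=0.5000
After 1 (propagate distance d=6): x=13.0000 theta=0.5000
After 2 (thin lens f=-53): x=13.0000 theta=79/106 (≈0.7453)
After 3 (propagate distance d=27): x=3511/106 (≈33.1226) theta=79/106 (≈0.7453)
After 4 (thin lens f=17): x=3511/106 (≈33.1226) theta=-1084/901 (≈-1.2031)
After 5 (propagate distance d=31): x=-7521/1802 (≈-4.1737) theta=-1084/901 (≈-1.2031)
After 6 (thin lens f=-11): x=-7521/1802 (≈-4.1737) theta=-31369/19822 (≈-1.5825)
After 7 (propagate distance d=38): x=-1274753/19822 (≈-64.3100) theta=-31369/19822 (≈-1.5825)
After 8 (thin lens f=22): x=-1274753/19822 (≈-64.3100) theta=584635/436084 (≈1.3406)
After 9 (propagate distance d=18 (to screen)): x=-4380284/109021 (≈-40.1784) theta=584635/436084 (≈1.3406)
|theta_initial|=0.5000 |theta_final|=584635/436084 (≈1.3406) -> increased

Answer: yes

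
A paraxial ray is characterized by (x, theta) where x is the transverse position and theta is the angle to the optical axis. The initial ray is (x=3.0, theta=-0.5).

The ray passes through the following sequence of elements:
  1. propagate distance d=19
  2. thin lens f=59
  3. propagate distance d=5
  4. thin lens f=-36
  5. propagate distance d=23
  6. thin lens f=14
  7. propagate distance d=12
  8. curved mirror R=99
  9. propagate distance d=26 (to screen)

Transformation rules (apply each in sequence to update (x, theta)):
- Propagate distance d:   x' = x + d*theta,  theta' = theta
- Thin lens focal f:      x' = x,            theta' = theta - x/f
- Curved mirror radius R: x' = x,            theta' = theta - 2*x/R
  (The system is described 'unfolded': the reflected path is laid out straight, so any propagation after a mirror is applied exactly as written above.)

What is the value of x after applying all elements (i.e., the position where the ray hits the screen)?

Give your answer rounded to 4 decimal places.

Initial: x=3.0000 theta=-0.5000
After 1 (propagate distance d=19): x=-6.5000 theta=-0.5000
After 2 (thin lens f=59): x=-6.5000 theta=-23/59 (≈-0.3898)
After 3 (propagate distance d=5): x=-997/118 (≈-8.4492) theta=-23/59 (≈-0.3898)
After 4 (thin lens f=-36): x=-997/118 (≈-8.4492) theta=-2653/4248 (≈-0.6245)
After 5 (propagate distance d=23): x=-96911/4248 (≈-22.8133) theta=-2653/4248 (≈-0.6245)
After 6 (thin lens f=14): x=-96911/4248 (≈-22.8133) theta=6641/6608 (≈1.0050)
After 7 (propagate distance d=12): x=-319763/29736 (≈-10.7534) theta=6641/6608 (≈1.0050)
After 8 (curved mirror R=99): x=-319763/29736 (≈-10.7534) theta=7196183/5887728 (≈1.2222)
After 9 (propagate distance d=26 (to screen)): x=30946921/1471932 (≈21.0247) theta=7196183/5887728 (≈1.2222)
Rounded to 4 decimal places: x = 21.0247

Answer: 21.0247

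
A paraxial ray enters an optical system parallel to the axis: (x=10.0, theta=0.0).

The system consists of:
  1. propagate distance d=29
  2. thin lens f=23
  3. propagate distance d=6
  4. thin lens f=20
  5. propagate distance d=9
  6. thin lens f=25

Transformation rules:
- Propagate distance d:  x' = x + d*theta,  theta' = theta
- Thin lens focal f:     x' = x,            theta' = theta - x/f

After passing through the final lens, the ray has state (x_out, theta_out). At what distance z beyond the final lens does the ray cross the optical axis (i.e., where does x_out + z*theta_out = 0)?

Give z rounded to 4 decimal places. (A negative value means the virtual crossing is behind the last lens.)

Answer: 0.1878

Derivation:
Initial: x=10.0000 theta=0.0000
After 1 (propagate distance d=29): x=10.0000 theta=0.0000
After 2 (thin lens f=23): x=10.0000 theta=-10/23 (≈-0.4348)
After 3 (propagate distance d=6): x=170/23 (≈7.3913) theta=-10/23 (≈-0.4348)
After 4 (thin lens f=20): x=170/23 (≈7.3913) theta=-37/46 (≈-0.8043)
After 5 (propagate distance d=9): x=7/46 (≈0.1522) theta=-37/46 (≈-0.8043)
After 6 (thin lens f=25): x=7/46 (≈0.1522) theta=-466/575 (≈-0.8104)
z_focus = -x_out/theta_out = -(7/46)/(-466/575) = 175/932 ≈ 0.1878
Rounded to 4 decimal places: z = 0.1878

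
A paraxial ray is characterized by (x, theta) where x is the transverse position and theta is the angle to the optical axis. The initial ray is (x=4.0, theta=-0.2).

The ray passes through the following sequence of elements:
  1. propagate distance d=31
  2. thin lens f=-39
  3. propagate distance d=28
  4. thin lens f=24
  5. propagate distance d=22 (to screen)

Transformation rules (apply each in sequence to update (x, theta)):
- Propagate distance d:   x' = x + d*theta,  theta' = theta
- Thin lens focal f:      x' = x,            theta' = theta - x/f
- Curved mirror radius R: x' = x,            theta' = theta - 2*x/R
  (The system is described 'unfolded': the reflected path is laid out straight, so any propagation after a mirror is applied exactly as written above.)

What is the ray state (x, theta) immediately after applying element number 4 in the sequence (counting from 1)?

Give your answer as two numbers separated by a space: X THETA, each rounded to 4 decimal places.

Initial: x=4.0000 theta=-0.2000
After 1 (propagate distance d=31): x=-2.2000 theta=-0.2000
After 2 (thin lens f=-39): x=-2.2000 theta=-10/39 (≈-0.2564)
After 3 (propagate distance d=28): x=-1829/195 (≈-9.3795) theta=-10/39 (≈-0.2564)
After 4 (thin lens f=24): x=-1829/195 (≈-9.3795) theta=629/4680 (≈0.1344)
Rounded to 4 decimal places: x = -9.3795, theta = 0.1344

Answer: -9.3795 0.1344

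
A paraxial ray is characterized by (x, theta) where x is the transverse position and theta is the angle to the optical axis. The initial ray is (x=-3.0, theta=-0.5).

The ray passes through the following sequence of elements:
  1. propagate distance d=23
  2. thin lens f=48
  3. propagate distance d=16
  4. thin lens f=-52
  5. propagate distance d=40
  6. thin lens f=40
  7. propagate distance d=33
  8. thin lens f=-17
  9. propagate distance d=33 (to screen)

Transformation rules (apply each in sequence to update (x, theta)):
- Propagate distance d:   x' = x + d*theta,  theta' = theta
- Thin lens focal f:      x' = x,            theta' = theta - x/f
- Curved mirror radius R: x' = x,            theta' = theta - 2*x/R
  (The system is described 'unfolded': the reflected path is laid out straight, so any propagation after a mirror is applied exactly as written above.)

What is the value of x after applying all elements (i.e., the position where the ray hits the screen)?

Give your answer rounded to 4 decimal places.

Initial: x=-3.0000 theta=-0.5000
After 1 (propagate distance d=23): x=-14.5000 theta=-0.5000
After 2 (thin lens f=48): x=-14.5000 theta=-19/96 (≈-0.1979)
After 3 (propagate distance d=16): x=-53/3 (≈-17.6667) theta=-19/96 (≈-0.1979)
After 4 (thin lens f=-52): x=-53/3 (≈-17.6667) theta=-671/1248 (≈-0.5377)
After 5 (propagate distance d=40): x=-2037/52 (≈-39.1731) theta=-671/1248 (≈-0.5377)
After 6 (thin lens f=40): x=-2037/52 (≈-39.1731) theta=53/120 (≈0.4417)
After 7 (propagate distance d=33): x=-12791/520 (≈-24.5981) theta=53/120 (≈0.4417)
After 8 (thin lens f=-17): x=-12791/520 (≈-24.5981) theta=-1333/1326 (≈-1.0053)
After 9 (propagate distance d=33 (to screen)): x=-510707/8840 (≈-57.7723) theta=-1333/1326 (≈-1.0053)
Rounded to 4 decimal places: x = -57.7723

Answer: -57.7723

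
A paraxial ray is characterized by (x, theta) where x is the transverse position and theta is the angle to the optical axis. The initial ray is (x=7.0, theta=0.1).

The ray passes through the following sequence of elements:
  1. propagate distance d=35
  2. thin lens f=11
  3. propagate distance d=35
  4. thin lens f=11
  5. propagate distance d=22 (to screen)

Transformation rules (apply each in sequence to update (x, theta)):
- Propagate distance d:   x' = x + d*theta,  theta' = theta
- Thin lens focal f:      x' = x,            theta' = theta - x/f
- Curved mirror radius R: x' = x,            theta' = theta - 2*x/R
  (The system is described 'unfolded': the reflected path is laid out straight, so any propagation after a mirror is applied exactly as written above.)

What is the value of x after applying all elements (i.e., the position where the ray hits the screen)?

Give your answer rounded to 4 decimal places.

Answer: 0.6091

Derivation:
Initial: x=7.0000 theta=0.1000
After 1 (propagate distance d=35): x=10.5000 theta=0.1000
After 2 (thin lens f=11): x=10.5000 theta=-47/55 (≈-0.8545)
After 3 (propagate distance d=35): x=-427/22 (≈-19.4091) theta=-47/55 (≈-0.8545)
After 4 (thin lens f=11): x=-427/22 (≈-19.4091) theta=1101/1210 (≈0.9099)
After 5 (propagate distance d=22 (to screen)): x=67/110 (≈0.6091) theta=1101/1210 (≈0.9099)
Rounded to 4 decimal places: x = 0.6091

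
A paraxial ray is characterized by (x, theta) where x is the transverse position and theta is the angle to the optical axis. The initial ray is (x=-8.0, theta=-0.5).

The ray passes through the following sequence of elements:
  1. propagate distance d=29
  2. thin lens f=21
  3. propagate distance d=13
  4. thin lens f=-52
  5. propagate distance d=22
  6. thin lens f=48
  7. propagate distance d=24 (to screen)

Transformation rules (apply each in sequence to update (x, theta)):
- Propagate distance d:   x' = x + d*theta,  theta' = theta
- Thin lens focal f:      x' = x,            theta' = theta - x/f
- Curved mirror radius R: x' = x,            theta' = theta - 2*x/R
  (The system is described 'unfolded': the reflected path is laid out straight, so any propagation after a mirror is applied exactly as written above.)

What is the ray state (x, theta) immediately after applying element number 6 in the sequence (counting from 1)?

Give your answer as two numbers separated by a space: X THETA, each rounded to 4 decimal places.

Answer: -8.8764 0.4665

Derivation:
Initial: x=-8.0000 theta=-0.5000
After 1 (propagate distance d=29): x=-22.5000 theta=-0.5000
After 2 (thin lens f=21): x=-22.5000 theta=4/7 (≈0.5714)
After 3 (propagate distance d=13): x=-211/14 (≈-15.0714) theta=4/7 (≈0.5714)
After 4 (thin lens f=-52): x=-211/14 (≈-15.0714) theta=205/728 (≈0.2816)
After 5 (propagate distance d=22): x=-3231/364 (≈-8.8764) theta=205/728 (≈0.2816)
After 6 (thin lens f=48): x=-3231/364 (≈-8.8764) theta=209/448 (≈0.4665)
Rounded to 4 decimal places: x = -8.8764, theta = 0.4665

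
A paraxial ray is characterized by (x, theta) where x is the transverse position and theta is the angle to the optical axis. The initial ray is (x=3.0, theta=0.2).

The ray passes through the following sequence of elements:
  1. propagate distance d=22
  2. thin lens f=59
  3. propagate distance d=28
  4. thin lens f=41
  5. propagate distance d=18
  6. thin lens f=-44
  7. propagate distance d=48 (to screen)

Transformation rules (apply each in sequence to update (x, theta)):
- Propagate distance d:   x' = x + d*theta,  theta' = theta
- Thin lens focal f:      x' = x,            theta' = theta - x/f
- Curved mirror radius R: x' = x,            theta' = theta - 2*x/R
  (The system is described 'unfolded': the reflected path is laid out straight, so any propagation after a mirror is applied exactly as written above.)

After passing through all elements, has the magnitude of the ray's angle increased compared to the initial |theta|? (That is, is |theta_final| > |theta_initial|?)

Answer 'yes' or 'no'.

Answer: no

Derivation:
Initial: x=3.0000 theta=0.2000
After 1 (propagate distance d=22): x=7.4000 theta=0.2000
After 2 (thin lens f=59): x=7.4000 theta=22/295 (≈0.0746)
After 3 (propagate distance d=28): x=2799/295 (≈9.4881) theta=22/295 (≈0.0746)
After 4 (thin lens f=41): x=2799/295 (≈9.4881) theta=-1897/12095 (≈-0.1568)
After 5 (propagate distance d=18): x=80613/12095 (≈6.6650) theta=-1897/12095 (≈-0.1568)
After 6 (thin lens f=-44): x=80613/12095 (≈6.6650) theta=-571/106436 (≈-0.0054)
After 7 (propagate distance d=48 (to screen)): x=852483/133045 (≈6.4075) theta=-571/106436 (≈-0.0054)
|theta_initial|=0.2000 |theta_final|=571/106436 (≈0.0054) -> not increased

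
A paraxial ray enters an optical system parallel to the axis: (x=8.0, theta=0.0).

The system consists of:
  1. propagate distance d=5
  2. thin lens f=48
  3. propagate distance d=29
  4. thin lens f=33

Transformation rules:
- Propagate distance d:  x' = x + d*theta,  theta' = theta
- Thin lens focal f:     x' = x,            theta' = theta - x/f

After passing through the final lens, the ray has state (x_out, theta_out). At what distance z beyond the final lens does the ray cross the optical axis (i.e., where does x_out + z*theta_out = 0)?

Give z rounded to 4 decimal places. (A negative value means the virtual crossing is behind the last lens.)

Answer: 12.0577

Derivation:
Initial: x=8.0000 theta=0.0000
After 1 (propagate distance d=5): x=8.0000 theta=0.0000
After 2 (thin lens f=48): x=8.0000 theta=-1/6 (≈-0.1667)
After 3 (propagate distance d=29): x=19/6 (≈3.1667) theta=-1/6 (≈-0.1667)
After 4 (thin lens f=33): x=19/6 (≈3.1667) theta=-26/99 (≈-0.2626)
z_focus = -x_out/theta_out = -(19/6)/(-26/99) = 627/52 ≈ 12.0577
Rounded to 4 decimal places: z = 12.0577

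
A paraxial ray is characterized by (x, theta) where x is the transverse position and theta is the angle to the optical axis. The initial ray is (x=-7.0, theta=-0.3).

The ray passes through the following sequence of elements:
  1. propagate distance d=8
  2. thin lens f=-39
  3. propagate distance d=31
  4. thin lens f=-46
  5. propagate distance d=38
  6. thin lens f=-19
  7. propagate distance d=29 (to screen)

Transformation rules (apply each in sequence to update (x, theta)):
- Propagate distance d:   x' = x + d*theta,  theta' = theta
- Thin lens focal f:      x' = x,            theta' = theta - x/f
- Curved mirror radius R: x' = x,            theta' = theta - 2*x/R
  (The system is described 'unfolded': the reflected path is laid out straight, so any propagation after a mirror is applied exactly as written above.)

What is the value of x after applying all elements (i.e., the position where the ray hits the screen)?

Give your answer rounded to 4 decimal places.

Initial: x=-7.0000 theta=-0.3000
After 1 (propagate distance d=8): x=-9.4000 theta=-0.3000
After 2 (thin lens f=-39): x=-9.4000 theta=-211/390 (≈-0.5410)
After 3 (propagate distance d=31): x=-10207/390 (≈-26.1718) theta=-211/390 (≈-0.5410)
After 4 (thin lens f=-46): x=-10207/390 (≈-26.1718) theta=-19913/17940 (≈-1.1100)
After 5 (propagate distance d=38): x=-306554/4485 (≈-68.3509) theta=-19913/17940 (≈-1.1100)
After 6 (thin lens f=-19): x=-306554/4485 (≈-68.3509) theta=-1604563/340860 (≈-4.7074)
After 7 (propagate distance d=29 (to screen)): x=-69830431/340860 (≈-204.8654) theta=-1604563/340860 (≈-4.7074)
Rounded to 4 decimal places: x = -204.8654

Answer: -204.8654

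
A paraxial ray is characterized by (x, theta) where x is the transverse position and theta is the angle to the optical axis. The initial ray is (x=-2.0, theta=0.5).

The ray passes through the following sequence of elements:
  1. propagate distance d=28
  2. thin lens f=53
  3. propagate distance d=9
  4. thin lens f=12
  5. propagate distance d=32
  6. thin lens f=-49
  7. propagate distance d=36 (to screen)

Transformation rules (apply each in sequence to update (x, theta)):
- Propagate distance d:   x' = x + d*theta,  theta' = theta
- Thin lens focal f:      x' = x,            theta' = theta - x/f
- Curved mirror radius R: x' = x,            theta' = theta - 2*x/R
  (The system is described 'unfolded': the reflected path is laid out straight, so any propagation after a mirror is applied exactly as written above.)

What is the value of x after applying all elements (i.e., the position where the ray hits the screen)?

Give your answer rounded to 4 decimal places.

Answer: -60.1637

Derivation:
Initial: x=-2.0000 theta=0.5000
After 1 (propagate distance d=28): x=12.0000 theta=0.5000
After 2 (thin lens f=53): x=12.0000 theta=29/106 (≈0.2736)
After 3 (propagate distance d=9): x=1533/106 (≈14.4623) theta=29/106 (≈0.2736)
After 4 (thin lens f=12): x=1533/106 (≈14.4623) theta=-395/424 (≈-0.9316)
After 5 (propagate distance d=32): x=-1627/106 (≈-15.3491) theta=-395/424 (≈-0.9316)
After 6 (thin lens f=-49): x=-1627/106 (≈-15.3491) theta=-25863/20776 (≈-1.2448)
After 7 (propagate distance d=36 (to screen)): x=-156245/2597 (≈-60.1637) theta=-25863/20776 (≈-1.2448)
Rounded to 4 decimal places: x = -60.1637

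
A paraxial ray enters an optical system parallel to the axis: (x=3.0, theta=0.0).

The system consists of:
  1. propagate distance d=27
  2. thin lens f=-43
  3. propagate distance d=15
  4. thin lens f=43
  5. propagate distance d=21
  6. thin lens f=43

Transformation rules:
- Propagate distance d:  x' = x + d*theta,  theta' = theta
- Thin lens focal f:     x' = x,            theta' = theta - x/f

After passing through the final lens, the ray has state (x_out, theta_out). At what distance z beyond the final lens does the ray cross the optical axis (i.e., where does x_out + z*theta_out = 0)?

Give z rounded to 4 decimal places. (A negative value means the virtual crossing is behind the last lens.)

Initial: x=3.0000 theta=0.0000
After 1 (propagate distance d=27): x=3.0000 theta=0.0000
After 2 (thin lens f=-43): x=3.0000 theta=3/43 (≈0.0698)
After 3 (propagate distance d=15): x=174/43 (≈4.0465) theta=3/43 (≈0.0698)
After 4 (thin lens f=43): x=174/43 (≈4.0465) theta=-45/1849 (≈-0.0243)
After 5 (propagate distance d=21): x=6537/1849 (≈3.5354) theta=-45/1849 (≈-0.0243)
After 6 (thin lens f=43): x=6537/1849 (≈3.5354) theta=-8472/79507 (≈-0.1066)
z_focus = -x_out/theta_out = -(6537/1849)/(-8472/79507) = 93697/2824 ≈ 33.1788
Rounded to 4 decimal places: z = 33.1788

Answer: 33.1788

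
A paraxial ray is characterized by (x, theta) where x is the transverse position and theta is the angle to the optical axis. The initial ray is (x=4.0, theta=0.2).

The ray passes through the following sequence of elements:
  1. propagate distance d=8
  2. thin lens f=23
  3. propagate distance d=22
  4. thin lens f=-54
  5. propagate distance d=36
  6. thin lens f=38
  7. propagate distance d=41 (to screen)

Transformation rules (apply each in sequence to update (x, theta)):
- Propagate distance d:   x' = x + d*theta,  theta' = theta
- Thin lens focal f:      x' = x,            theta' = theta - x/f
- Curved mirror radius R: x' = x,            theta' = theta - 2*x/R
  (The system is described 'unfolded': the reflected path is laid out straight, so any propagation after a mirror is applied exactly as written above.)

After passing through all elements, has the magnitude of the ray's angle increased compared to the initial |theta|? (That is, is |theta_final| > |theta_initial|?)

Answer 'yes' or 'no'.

Initial: x=4.0000 theta=0.2000
After 1 (propagate distance d=8): x=5.6000 theta=0.2000
After 2 (thin lens f=23): x=5.6000 theta=-1/23 (≈-0.0435)
After 3 (propagate distance d=22): x=534/115 (≈4.6435) theta=-1/23 (≈-0.0435)
After 4 (thin lens f=-54): x=534/115 (≈4.6435) theta=44/1035 (≈0.0425)
After 5 (propagate distance d=36): x=142/23 (≈6.1739) theta=44/1035 (≈0.0425)
After 6 (thin lens f=38): x=142/23 (≈6.1739) theta=-2359/19665 (≈-0.1200)
After 7 (propagate distance d=41 (to screen)): x=24691/19665 (≈1.2556) theta=-2359/19665 (≈-0.1200)
|theta_initial|=0.2000 |theta_final|=2359/19665 (≈0.1200) -> not increased

Answer: no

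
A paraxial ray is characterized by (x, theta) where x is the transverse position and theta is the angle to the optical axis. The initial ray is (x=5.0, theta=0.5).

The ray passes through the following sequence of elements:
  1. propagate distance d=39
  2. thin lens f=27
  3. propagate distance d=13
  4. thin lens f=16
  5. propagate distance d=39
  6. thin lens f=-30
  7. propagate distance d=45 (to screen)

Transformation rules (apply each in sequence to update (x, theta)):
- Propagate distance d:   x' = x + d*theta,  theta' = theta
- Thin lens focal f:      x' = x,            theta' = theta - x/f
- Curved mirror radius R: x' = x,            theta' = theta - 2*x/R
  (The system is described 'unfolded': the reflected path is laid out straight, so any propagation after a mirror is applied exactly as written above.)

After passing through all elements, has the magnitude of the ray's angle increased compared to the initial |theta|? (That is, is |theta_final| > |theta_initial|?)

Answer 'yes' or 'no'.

Answer: yes

Derivation:
Initial: x=5.0000 theta=0.5000
After 1 (propagate distance d=39): x=24.5000 theta=0.5000
After 2 (thin lens f=27): x=24.5000 theta=-11/27 (≈-0.4074)
After 3 (propagate distance d=13): x=1037/54 (≈19.2037) theta=-11/27 (≈-0.4074)
After 4 (thin lens f=16): x=1037/54 (≈19.2037) theta=-463/288 (≈-1.6076)
After 5 (propagate distance d=39): x=-37579/864 (≈-43.4942) theta=-463/288 (≈-1.6076)
After 6 (thin lens f=-30): x=-37579/864 (≈-43.4942) theta=-79249/25920 (≈-3.0574)
After 7 (propagate distance d=45 (to screen)): x=-312905/1728 (≈-181.0793) theta=-79249/25920 (≈-3.0574)
|theta_initial|=0.5000 |theta_final|=79249/25920 (≈3.0574) -> increased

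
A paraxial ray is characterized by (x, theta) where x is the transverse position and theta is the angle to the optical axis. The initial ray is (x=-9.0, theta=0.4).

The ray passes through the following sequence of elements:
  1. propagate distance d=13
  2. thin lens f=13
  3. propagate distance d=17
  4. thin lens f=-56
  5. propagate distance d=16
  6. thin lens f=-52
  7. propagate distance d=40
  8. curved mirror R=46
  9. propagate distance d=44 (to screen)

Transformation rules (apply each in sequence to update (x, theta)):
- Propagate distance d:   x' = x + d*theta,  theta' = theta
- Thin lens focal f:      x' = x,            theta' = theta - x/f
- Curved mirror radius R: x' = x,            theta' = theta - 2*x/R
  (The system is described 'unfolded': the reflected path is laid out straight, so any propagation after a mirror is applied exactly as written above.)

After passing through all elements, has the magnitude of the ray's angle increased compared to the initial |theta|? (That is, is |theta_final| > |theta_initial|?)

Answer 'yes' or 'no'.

Initial: x=-9.0000 theta=0.4000
After 1 (propagate distance d=13): x=-3.8000 theta=0.4000
After 2 (thin lens f=13): x=-3.8000 theta=9/13 (≈0.6923)
After 3 (propagate distance d=17): x=518/65 (≈7.9692) theta=9/13 (≈0.6923)
After 4 (thin lens f=-56): x=518/65 (≈7.9692) theta=217/260 (≈0.8346)
After 5 (propagate distance d=16): x=1386/65 (≈21.3231) theta=217/260 (≈0.8346)
After 6 (thin lens f=-52): x=1386/65 (≈21.3231) theta=4207/3380 (≈1.2447)
After 7 (propagate distance d=40): x=60088/845 (≈71.1101) theta=4207/3380 (≈1.2447)
After 8 (curved mirror R=46): x=60088/845 (≈71.1101) theta=-143591/77740 (≈-1.8471)
After 9 (propagate distance d=44 (to screen)): x=-197477/19435 (≈-10.1609) theta=-143591/77740 (≈-1.8471)
|theta_initial|=0.4000 |theta_final|=143591/77740 (≈1.8471) -> increased

Answer: yes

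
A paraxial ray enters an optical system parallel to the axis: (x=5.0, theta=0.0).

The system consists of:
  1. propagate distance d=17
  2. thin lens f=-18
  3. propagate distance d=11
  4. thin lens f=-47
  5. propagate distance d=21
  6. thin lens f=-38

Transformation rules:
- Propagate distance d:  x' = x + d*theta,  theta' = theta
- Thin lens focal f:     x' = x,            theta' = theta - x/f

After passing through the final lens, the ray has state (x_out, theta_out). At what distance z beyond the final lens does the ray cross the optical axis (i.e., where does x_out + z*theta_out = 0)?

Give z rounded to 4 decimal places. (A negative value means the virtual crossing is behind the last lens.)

Initial: x=5.0000 theta=0.0000
After 1 (propagate distance d=17): x=5.0000 theta=0.0000
After 2 (thin lens f=-18): x=5.0000 theta=5/18 (≈0.2778)
After 3 (propagate distance d=11): x=145/18 (≈8.0556) theta=5/18 (≈0.2778)
After 4 (thin lens f=-47): x=145/18 (≈8.0556) theta=190/423 (≈0.4492)
After 5 (propagate distance d=21): x=14795/846 (≈17.4882) theta=190/423 (≈0.4492)
After 6 (thin lens f=-38): x=14795/846 (≈17.4882) theta=9745/10716 (≈0.9094)
z_focus = -x_out/theta_out = -(14795/846)/(9745/10716) = -112442/5847 ≈ -19.2307
Rounded to 4 decimal places: z = -19.2307

Answer: -19.2307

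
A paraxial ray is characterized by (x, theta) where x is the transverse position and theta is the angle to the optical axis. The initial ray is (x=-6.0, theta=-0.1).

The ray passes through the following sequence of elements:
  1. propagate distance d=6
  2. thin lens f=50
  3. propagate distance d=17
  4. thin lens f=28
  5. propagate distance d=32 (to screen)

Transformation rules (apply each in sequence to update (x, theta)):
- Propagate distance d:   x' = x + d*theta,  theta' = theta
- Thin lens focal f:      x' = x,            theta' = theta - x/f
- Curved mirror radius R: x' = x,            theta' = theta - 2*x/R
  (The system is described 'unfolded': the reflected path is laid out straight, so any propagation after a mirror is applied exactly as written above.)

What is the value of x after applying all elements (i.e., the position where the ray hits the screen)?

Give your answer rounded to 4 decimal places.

Initial: x=-6.0000 theta=-0.1000
After 1 (propagate distance d=6): x=-6.6000 theta=-0.1000
After 2 (thin lens f=50): x=-6.6000 theta=0.0320
After 3 (propagate distance d=17): x=-6.0560 theta=0.0320
After 4 (thin lens f=28): x=-6.0560 theta=869/3500 (≈0.2483)
After 5 (propagate distance d=32 (to screen)): x=1653/875 (≈1.8891) theta=869/3500 (≈0.2483)
Rounded to 4 decimal places: x = 1.8891

Answer: 1.8891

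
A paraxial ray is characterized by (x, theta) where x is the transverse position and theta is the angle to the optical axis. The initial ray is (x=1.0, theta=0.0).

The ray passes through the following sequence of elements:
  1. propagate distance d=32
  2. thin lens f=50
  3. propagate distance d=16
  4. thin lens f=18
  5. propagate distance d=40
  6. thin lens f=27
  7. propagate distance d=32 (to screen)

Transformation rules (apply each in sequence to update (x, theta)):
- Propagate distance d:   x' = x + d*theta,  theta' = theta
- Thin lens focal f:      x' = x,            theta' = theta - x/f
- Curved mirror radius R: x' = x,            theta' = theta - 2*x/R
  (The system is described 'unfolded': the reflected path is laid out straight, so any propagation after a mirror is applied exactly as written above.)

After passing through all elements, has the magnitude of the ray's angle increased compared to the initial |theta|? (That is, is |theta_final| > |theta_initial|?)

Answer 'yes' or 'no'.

Initial: x=1.0000 theta=0.0000
After 1 (propagate distance d=32): x=1.0000 theta=0.0000
After 2 (thin lens f=50): x=1.0000 theta=-0.0200
After 3 (propagate distance d=16): x=0.6800 theta=-0.0200
After 4 (thin lens f=18): x=0.6800 theta=-13/225 (≈-0.0578)
After 5 (propagate distance d=40): x=-367/225 (≈-1.6311) theta=-13/225 (≈-0.0578)
After 6 (thin lens f=27): x=-367/225 (≈-1.6311) theta=16/6075 (≈0.0026)
After 7 (propagate distance d=32 (to screen)): x=-9397/6075 (≈-1.5468) theta=16/6075 (≈0.0026)
|theta_initial|=0.0000 |theta_final|=16/6075 (≈0.0026) -> increased

Answer: yes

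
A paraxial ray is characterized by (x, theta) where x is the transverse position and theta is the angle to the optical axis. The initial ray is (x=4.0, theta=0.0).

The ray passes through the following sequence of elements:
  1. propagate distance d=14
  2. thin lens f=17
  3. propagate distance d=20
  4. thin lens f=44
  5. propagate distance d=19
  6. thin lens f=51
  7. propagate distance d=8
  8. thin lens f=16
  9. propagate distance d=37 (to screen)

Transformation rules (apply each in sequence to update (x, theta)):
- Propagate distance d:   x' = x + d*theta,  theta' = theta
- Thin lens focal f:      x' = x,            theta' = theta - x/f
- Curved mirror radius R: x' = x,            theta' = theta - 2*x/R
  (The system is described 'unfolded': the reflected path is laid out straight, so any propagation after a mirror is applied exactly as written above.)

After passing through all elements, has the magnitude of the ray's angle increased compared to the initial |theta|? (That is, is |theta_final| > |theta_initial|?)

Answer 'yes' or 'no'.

Answer: yes

Derivation:
Initial: x=4.0000 theta=0.0000
After 1 (propagate distance d=14): x=4.0000 theta=0.0000
After 2 (thin lens f=17): x=4.0000 theta=-4/17 (≈-0.2353)
After 3 (propagate distance d=20): x=-12/17 (≈-0.7059) theta=-4/17 (≈-0.2353)
After 4 (thin lens f=44): x=-12/17 (≈-0.7059) theta=-41/187 (≈-0.2193)
After 5 (propagate distance d=19): x=-911/187 (≈-4.8717) theta=-41/187 (≈-0.2193)
After 6 (thin lens f=51): x=-911/187 (≈-4.8717) theta=-1180/9537 (≈-0.1237)
After 7 (propagate distance d=8): x=-55901/9537 (≈-5.8615) theta=-1180/9537 (≈-0.1237)
After 8 (thin lens f=16): x=-55901/9537 (≈-5.8615) theta=37021/152592 (≈0.2426)
After 9 (propagate distance d=37 (to screen)): x=475361/152592 (≈3.1152) theta=37021/152592 (≈0.2426)
|theta_initial|=0.0000 |theta_final|=37021/152592 (≈0.2426) -> increased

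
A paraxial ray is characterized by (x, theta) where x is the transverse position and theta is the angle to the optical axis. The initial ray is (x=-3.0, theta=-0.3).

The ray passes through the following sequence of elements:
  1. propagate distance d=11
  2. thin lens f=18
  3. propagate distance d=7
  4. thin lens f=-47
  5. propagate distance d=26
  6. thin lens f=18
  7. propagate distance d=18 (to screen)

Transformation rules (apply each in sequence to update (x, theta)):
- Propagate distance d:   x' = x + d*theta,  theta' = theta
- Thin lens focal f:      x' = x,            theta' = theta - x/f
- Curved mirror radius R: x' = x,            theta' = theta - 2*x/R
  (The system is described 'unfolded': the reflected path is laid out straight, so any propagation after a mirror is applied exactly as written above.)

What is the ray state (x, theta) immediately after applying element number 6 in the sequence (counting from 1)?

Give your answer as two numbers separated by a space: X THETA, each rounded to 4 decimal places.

Answer: -7.9415 0.3646

Derivation:
Initial: x=-3.0000 theta=-0.3000
After 1 (propagate distance d=11): x=-6.3000 theta=-0.3000
After 2 (thin lens f=18): x=-6.3000 theta=0.0500
After 3 (propagate distance d=7): x=-5.9500 theta=0.0500
After 4 (thin lens f=-47): x=-5.9500 theta=-18/235 (≈-0.0766)
After 5 (propagate distance d=26): x=-1493/188 (≈-7.9415) theta=-18/235 (≈-0.0766)
After 6 (thin lens f=18): x=-1493/188 (≈-7.9415) theta=6169/16920 (≈0.3646)
Rounded to 4 decimal places: x = -7.9415, theta = 0.3646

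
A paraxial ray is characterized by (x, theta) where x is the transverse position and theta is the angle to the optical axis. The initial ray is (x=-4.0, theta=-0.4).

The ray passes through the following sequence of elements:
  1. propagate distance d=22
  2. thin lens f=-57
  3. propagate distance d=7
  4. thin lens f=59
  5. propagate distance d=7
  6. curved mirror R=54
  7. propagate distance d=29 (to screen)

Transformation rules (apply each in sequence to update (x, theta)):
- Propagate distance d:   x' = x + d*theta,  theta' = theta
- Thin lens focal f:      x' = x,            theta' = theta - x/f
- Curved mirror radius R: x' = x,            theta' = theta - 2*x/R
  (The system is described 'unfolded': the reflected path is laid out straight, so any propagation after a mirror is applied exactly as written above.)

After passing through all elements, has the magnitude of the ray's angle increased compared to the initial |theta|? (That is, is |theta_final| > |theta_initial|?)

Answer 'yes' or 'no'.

Initial: x=-4.0000 theta=-0.4000
After 1 (propagate distance d=22): x=-12.8000 theta=-0.4000
After 2 (thin lens f=-57): x=-12.8000 theta=-178/285 (≈-0.6246)
After 3 (propagate distance d=7): x=-4894/285 (≈-17.1719) theta=-178/285 (≈-0.6246)
After 4 (thin lens f=59): x=-4894/285 (≈-17.1719) theta=-5608/16815 (≈-0.3335)
After 5 (propagate distance d=7): x=-109334/5605 (≈-19.5065) theta=-5608/16815 (≈-0.3335)
After 6 (curved mirror R=54): x=-109334/5605 (≈-19.5065) theta=3098/7965 (≈0.3890)
After 7 (propagate distance d=29 (to screen)): x=-249004/30267 (≈-8.2269) theta=3098/7965 (≈0.3890)
|theta_initial|=0.4000 |theta_final|=3098/7965 (≈0.3890) -> not increased

Answer: no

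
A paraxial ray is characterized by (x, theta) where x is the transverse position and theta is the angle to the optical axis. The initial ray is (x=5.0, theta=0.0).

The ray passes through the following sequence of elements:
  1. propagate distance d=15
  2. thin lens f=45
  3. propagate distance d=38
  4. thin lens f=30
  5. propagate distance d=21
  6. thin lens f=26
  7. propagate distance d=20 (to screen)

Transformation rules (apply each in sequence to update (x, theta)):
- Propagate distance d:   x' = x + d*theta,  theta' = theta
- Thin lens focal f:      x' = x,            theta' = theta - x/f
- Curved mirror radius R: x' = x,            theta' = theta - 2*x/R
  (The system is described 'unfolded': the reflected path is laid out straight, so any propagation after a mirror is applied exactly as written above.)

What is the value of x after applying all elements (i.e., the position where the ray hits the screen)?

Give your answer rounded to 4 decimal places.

Answer: -3.2254

Derivation:
Initial: x=5.0000 theta=0.0000
After 1 (propagate distance d=15): x=5.0000 theta=0.0000
After 2 (thin lens f=45): x=5.0000 theta=-1/9 (≈-0.1111)
After 3 (propagate distance d=38): x=7/9 (≈0.7778) theta=-1/9 (≈-0.1111)
After 4 (thin lens f=30): x=7/9 (≈0.7778) theta=-37/270 (≈-0.1370)
After 5 (propagate distance d=21): x=-2.1000 theta=-37/270 (≈-0.1370)
After 6 (thin lens f=26): x=-2.1000 theta=-79/1404 (≈-0.0563)
After 7 (propagate distance d=20 (to screen)): x=-11321/3510 (≈-3.2254) theta=-79/1404 (≈-0.0563)
Rounded to 4 decimal places: x = -3.2254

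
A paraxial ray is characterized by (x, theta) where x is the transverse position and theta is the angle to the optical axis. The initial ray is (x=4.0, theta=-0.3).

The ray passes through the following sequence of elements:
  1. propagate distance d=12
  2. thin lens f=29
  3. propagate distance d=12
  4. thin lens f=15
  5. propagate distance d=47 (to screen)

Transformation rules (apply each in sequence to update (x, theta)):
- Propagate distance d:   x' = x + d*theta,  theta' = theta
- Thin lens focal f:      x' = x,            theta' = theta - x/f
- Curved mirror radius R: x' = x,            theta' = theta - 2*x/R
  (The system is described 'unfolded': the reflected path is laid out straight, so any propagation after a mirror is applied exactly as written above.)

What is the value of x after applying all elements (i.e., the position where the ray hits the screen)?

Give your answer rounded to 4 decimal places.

Initial: x=4.0000 theta=-0.3000
After 1 (propagate distance d=12): x=0.4000 theta=-0.3000
After 2 (thin lens f=29): x=0.4000 theta=-91/290 (≈-0.3138)
After 3 (propagate distance d=12): x=-488/145 (≈-3.3655) theta=-91/290 (≈-0.3138)
After 4 (thin lens f=15): x=-488/145 (≈-3.3655) theta=-389/4350 (≈-0.0894)
After 5 (propagate distance d=47 (to screen)): x=-32923/4350 (≈-7.5685) theta=-389/4350 (≈-0.0894)
Rounded to 4 decimal places: x = -7.5685

Answer: -7.5685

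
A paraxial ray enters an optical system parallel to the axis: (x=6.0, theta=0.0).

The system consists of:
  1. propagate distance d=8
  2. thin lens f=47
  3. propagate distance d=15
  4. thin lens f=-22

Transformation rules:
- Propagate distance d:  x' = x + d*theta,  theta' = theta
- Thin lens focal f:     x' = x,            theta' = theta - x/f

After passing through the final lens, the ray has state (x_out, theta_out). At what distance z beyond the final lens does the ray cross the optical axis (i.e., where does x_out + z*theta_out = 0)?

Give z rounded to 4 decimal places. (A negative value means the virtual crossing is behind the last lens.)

Initial: x=6.0000 theta=0.0000
After 1 (propagate distance d=8): x=6.0000 theta=0.0000
After 2 (thin lens f=47): x=6.0000 theta=-6/47 (≈-0.1277)
After 3 (propagate distance d=15): x=192/47 (≈4.0851) theta=-6/47 (≈-0.1277)
After 4 (thin lens f=-22): x=192/47 (≈4.0851) theta=30/517 (≈0.0580)
z_focus = -x_out/theta_out = -(192/47)/(30/517) = -70.4000
Rounded to 4 decimal places: z = -70.4000

Answer: -70.4000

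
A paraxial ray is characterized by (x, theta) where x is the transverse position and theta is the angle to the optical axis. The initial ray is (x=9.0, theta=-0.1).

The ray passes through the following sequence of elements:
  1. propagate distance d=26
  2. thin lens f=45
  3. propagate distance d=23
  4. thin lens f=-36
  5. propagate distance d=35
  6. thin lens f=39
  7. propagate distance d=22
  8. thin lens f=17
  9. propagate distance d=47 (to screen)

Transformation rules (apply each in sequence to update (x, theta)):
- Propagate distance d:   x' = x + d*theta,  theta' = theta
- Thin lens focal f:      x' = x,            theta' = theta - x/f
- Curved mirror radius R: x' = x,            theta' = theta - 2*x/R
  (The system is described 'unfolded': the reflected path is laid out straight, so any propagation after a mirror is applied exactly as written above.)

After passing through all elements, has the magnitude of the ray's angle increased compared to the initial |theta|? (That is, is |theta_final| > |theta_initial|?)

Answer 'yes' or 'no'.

Initial: x=9.0000 theta=-0.1000
After 1 (propagate distance d=26): x=6.4000 theta=-0.1000
After 2 (thin lens f=45): x=6.4000 theta=-109/450 (≈-0.2422)
After 3 (propagate distance d=23): x=373/450 (≈0.8289) theta=-109/450 (≈-0.2422)
After 4 (thin lens f=-36): x=373/450 (≈0.8289) theta=-3551/16200 (≈-0.2192)
After 5 (propagate distance d=35): x=-110857/16200 (≈-6.8430) theta=-3551/16200 (≈-0.2192)
After 6 (thin lens f=39): x=-110857/16200 (≈-6.8430) theta=-3454/78975 (≈-0.0437)
After 7 (propagate distance d=22): x=-4931327/631800 (≈-7.8052) theta=-3454/78975 (≈-0.0437)
After 8 (thin lens f=17): x=-4931327/631800 (≈-7.8052) theta=4461583/10740600 (≈0.4154)
After 9 (propagate distance d=47 (to screen)): x=62930921/5370300 (≈11.7183) theta=4461583/10740600 (≈0.4154)
|theta_initial|=0.1000 |theta_final|=4461583/10740600 (≈0.4154) -> increased

Answer: yes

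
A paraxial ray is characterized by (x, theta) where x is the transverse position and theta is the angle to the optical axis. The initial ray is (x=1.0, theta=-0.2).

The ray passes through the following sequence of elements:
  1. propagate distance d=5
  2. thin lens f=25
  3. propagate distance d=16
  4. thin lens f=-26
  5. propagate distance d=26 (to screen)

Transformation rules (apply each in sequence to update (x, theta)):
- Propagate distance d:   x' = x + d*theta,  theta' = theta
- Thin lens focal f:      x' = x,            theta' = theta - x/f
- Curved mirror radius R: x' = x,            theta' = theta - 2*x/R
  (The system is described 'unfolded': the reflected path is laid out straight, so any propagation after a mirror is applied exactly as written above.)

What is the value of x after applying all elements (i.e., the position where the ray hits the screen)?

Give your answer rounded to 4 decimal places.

Answer: -11.6000

Derivation:
Initial: x=1.0000 theta=-0.2000
After 1 (propagate distance d=5): x=0.0000 theta=-0.2000
After 2 (thin lens f=25): x=0.0000 theta=-0.2000
After 3 (propagate distance d=16): x=-3.2000 theta=-0.2000
After 4 (thin lens f=-26): x=-3.2000 theta=-21/65 (≈-0.3231)
After 5 (propagate distance d=26 (to screen)): x=-11.6000 theta=-21/65 (≈-0.3231)
Rounded to 4 decimal places: x = -11.6000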